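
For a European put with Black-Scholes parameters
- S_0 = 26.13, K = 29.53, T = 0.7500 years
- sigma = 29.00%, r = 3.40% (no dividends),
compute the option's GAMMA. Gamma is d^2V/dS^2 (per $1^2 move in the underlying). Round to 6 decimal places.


Answer: Gamma = 0.058772

Derivation:
d1 = -0.2599474443; d2 = -0.5110948114
phi(d1) = 0.3856886389; exp(-qT) = 1.0000000000; exp(-rT) = 0.9748223790
Gamma = exp(-qT) * phi(d1) / (S * sigma * sqrt(T)) = 1.0000000000 * 0.3856886389 / (26.1300 * 0.2900 * 0.8660254038) = 0.058772


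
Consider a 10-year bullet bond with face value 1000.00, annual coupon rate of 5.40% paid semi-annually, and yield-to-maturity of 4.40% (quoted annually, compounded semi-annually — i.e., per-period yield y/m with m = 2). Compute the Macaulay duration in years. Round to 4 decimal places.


Answer: Macaulay duration = 7.9510 years

Derivation:
Coupon per period c = face * coupon_rate / m = 27.000000
Periods per year m = 2; per-period yield y/m = 0.022000
Number of cashflows N = 20
Cashflows (t years, CF_t, discount factor 1/(1+y/m)^(m*t), PV):
  t = 0.5000: CF_t = 27.000000, DF = 0.978474, PV = 26.418787
  t = 1.0000: CF_t = 27.000000, DF = 0.957411, PV = 25.850085
  t = 1.5000: CF_t = 27.000000, DF = 0.936801, PV = 25.293625
  t = 2.0000: CF_t = 27.000000, DF = 0.916635, PV = 24.749144
  t = 2.5000: CF_t = 27.000000, DF = 0.896903, PV = 24.216383
  t = 3.0000: CF_t = 27.000000, DF = 0.877596, PV = 23.695091
  t = 3.5000: CF_t = 27.000000, DF = 0.858704, PV = 23.185021
  t = 4.0000: CF_t = 27.000000, DF = 0.840220, PV = 22.685931
  t = 4.5000: CF_t = 27.000000, DF = 0.822133, PV = 22.197584
  t = 5.0000: CF_t = 27.000000, DF = 0.804435, PV = 21.719749
  t = 5.5000: CF_t = 27.000000, DF = 0.787119, PV = 21.252201
  t = 6.0000: CF_t = 27.000000, DF = 0.770175, PV = 20.794717
  t = 6.5000: CF_t = 27.000000, DF = 0.753596, PV = 20.347081
  t = 7.0000: CF_t = 27.000000, DF = 0.737373, PV = 19.909081
  t = 7.5000: CF_t = 27.000000, DF = 0.721500, PV = 19.480510
  t = 8.0000: CF_t = 27.000000, DF = 0.705969, PV = 19.061165
  t = 8.5000: CF_t = 27.000000, DF = 0.690772, PV = 18.650846
  t = 9.0000: CF_t = 27.000000, DF = 0.675902, PV = 18.249360
  t = 9.5000: CF_t = 27.000000, DF = 0.661352, PV = 17.856517
  t = 10.0000: CF_t = 1027.000000, DF = 0.647116, PV = 664.588050
Price P = sum_t PV_t = 1080.200927
Macaulay numerator sum_t t * PV_t:
  t * PV_t at t = 0.5000: 13.209393
  t * PV_t at t = 1.0000: 25.850085
  t * PV_t at t = 1.5000: 37.940438
  t * PV_t at t = 2.0000: 49.498288
  t * PV_t at t = 2.5000: 60.540959
  t * PV_t at t = 3.0000: 71.085274
  t * PV_t at t = 3.5000: 81.147573
  t * PV_t at t = 4.0000: 90.743722
  t * PV_t at t = 4.5000: 99.889127
  t * PV_t at t = 5.0000: 108.598746
  t * PV_t at t = 5.5000: 116.887104
  t * PV_t at t = 6.0000: 124.768302
  t * PV_t at t = 6.5000: 132.256028
  t * PV_t at t = 7.0000: 139.363570
  t * PV_t at t = 7.5000: 146.103827
  t * PV_t at t = 8.0000: 152.489317
  t * PV_t at t = 8.5000: 158.532191
  t * PV_t at t = 9.0000: 164.244240
  t * PV_t at t = 9.5000: 169.636909
  t * PV_t at t = 10.0000: 6645.880495
Macaulay duration D = (sum_t t * PV_t) / P = 8588.665588 / 1080.200927 = 7.950989


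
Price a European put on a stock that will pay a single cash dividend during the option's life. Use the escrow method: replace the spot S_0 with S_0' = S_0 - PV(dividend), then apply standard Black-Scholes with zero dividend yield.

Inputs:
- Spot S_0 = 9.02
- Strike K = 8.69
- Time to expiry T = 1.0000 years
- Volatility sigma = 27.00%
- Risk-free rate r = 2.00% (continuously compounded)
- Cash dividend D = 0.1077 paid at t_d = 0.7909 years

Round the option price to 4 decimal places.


PV(D) = D * exp(-r * t_d) = 0.1077 * 0.98430645 = 0.10600980
S_0' = S_0 - PV(D) = 9.0200 - 0.10600980 = 8.91399020
d1 = (ln(S_0'/K) + (r + sigma^2/2)*T) / (sigma*sqrt(T)) = 0.30332976
d2 = d1 - sigma*sqrt(T) = 0.03332976
exp(-rT) = 0.98019867
N(-d1) = 0.38081928; N(-d2) = 0.48670581
P = K * exp(-rT) * N(-d2) - S_0' * N(-d1) = 8.6900 * 0.98019867 * 0.48670581 - 8.91399020 * 0.38081928 = 0.7511

Answer: Price = 0.7511


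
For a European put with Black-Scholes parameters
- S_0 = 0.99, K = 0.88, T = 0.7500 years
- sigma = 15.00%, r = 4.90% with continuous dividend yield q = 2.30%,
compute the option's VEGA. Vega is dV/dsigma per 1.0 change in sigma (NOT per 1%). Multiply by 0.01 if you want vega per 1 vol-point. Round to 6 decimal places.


Answer: Vega = 0.179201

Derivation:
d1 = 1.1217572065; d2 = 0.9918533959
phi(d1) = 0.2126498956; exp(-qT) = 0.9828979294; exp(-rT) = 0.9639170845
Vega = S * exp(-qT) * phi(d1) * sqrt(T) = 0.9900 * 0.9828979294 * 0.2126498956 * 0.8660254038 = 0.179201


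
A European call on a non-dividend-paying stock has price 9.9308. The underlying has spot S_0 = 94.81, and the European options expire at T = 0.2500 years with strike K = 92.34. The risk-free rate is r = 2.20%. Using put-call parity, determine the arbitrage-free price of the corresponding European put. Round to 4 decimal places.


Put-call parity: C - P = S_0 * exp(-qT) - K * exp(-rT).
S_0 * exp(-qT) = 94.8100 * 1.00000000 = 94.81000000
K * exp(-rT) = 92.3400 * 0.99451510 = 91.83352409
P = C - S*exp(-qT) + K*exp(-rT)
P = 9.9308 - 94.81000000 + 91.83352409 = 6.9543

Answer: Put price = 6.9543


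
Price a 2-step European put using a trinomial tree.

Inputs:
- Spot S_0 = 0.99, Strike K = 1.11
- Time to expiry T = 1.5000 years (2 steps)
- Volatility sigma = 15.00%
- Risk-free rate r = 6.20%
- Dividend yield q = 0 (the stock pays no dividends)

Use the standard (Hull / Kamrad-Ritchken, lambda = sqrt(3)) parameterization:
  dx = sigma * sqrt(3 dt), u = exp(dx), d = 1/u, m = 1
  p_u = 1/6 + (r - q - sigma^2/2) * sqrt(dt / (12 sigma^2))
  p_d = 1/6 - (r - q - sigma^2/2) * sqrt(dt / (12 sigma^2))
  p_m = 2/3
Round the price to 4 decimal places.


Answer: Price = V(0,0) = 0.0879

Derivation:
dt = T/N = 0.750000; dx = sigma*sqrt(3*dt) = 0.225000
u = exp(dx) = 1.252323; d = 1/u = 0.798516
p_u = 0.251250, p_m = 0.666667, p_d = 0.082083
Discount per step: exp(-r*dt) = 0.954565
Stock lattice S(k, j) with j the centered position index:
  k=0: S(0,+0) = 0.9900
  k=1: S(1,-1) = 0.7905; S(1,+0) = 0.9900; S(1,+1) = 1.2398
  k=2: S(2,-2) = 0.6313; S(2,-1) = 0.7905; S(2,+0) = 0.9900; S(2,+1) = 1.2398; S(2,+2) = 1.5526
Terminal payoffs V(N, j) = max(K - S_T, 0):
  V(2,-2) = 0.478748; V(2,-1) = 0.319469; V(2,+0) = 0.120000; V(2,+1) = 0.000000; V(2,+2) = 0.000000
Backward induction: V(k, j) = exp(-r*dt) * [p_u * V(k+1, j+1) + p_m * V(k+1, j) + p_d * V(k+1, j-1)]
  V(1,-1) = exp(-r*dt) * [p_u*0.120000 + p_m*0.319469 + p_d*0.478748] = 0.269594
  V(1,+0) = exp(-r*dt) * [p_u*0.000000 + p_m*0.120000 + p_d*0.319469] = 0.101397
  V(1,+1) = exp(-r*dt) * [p_u*0.000000 + p_m*0.000000 + p_d*0.120000] = 0.009402
  V(0,+0) = exp(-r*dt) * [p_u*0.009402 + p_m*0.101397 + p_d*0.269594] = 0.087905


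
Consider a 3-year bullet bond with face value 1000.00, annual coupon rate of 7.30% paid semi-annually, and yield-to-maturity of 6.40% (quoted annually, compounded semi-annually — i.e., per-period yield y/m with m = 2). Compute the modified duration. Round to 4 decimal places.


Coupon per period c = face * coupon_rate / m = 36.500000
Periods per year m = 2; per-period yield y/m = 0.032000
Number of cashflows N = 6
Cashflows (t years, CF_t, discount factor 1/(1+y/m)^(m*t), PV):
  t = 0.5000: CF_t = 36.500000, DF = 0.968992, PV = 35.368217
  t = 1.0000: CF_t = 36.500000, DF = 0.938946, PV = 34.271528
  t = 1.5000: CF_t = 36.500000, DF = 0.909831, PV = 33.208845
  t = 2.0000: CF_t = 36.500000, DF = 0.881620, PV = 32.179113
  t = 2.5000: CF_t = 36.500000, DF = 0.854283, PV = 31.181312
  t = 3.0000: CF_t = 1036.500000, DF = 0.827793, PV = 858.007576
Price P = sum_t PV_t = 1024.216592
First compute Macaulay numerator sum_t t * PV_t:
  t * PV_t at t = 0.5000: 17.684109
  t * PV_t at t = 1.0000: 34.271528
  t * PV_t at t = 1.5000: 49.813268
  t * PV_t at t = 2.0000: 64.358227
  t * PV_t at t = 2.5000: 77.953279
  t * PV_t at t = 3.0000: 2574.022729
Macaulay duration D = 2818.103139 / 1024.216592 = 2.751472
Modified duration = D / (1 + y/m) = 2.751472 / (1 + 0.032000) = 2.666155

Answer: Modified duration = 2.6662


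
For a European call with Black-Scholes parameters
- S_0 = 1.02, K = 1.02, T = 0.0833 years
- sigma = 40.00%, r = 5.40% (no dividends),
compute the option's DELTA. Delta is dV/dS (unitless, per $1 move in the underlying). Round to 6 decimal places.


Answer: Delta = 0.538512

Derivation:
d1 = 0.0966868269; d2 = -0.0187601306
phi(d1) = 0.3970819071; exp(-qT) = 1.0000000000; exp(-rT) = 0.9955119017
N(d1) = 0.5385124493
Delta = exp(-qT) * N(d1) = 1.0000000000 * 0.5385124493 = 0.538512


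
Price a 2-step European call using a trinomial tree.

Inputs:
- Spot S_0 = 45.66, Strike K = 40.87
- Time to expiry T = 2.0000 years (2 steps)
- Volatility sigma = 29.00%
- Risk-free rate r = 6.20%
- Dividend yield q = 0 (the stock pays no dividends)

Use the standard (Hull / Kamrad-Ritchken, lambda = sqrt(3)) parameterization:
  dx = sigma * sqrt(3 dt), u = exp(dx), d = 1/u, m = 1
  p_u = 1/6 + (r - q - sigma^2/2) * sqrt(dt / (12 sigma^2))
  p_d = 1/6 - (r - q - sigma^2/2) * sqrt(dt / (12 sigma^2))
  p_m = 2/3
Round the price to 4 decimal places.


Answer: Price = V(0,0) = 12.2864

Derivation:
dt = T/N = 1.000000; dx = sigma*sqrt(3*dt) = 0.502295
u = exp(dx) = 1.652509; d = 1/u = 0.605140
p_u = 0.186526, p_m = 0.666667, p_d = 0.146808
Discount per step: exp(-r*dt) = 0.939883
Stock lattice S(k, j) with j the centered position index:
  k=0: S(0,+0) = 45.6600
  k=1: S(1,-1) = 27.6307; S(1,+0) = 45.6600; S(1,+1) = 75.4536
  k=2: S(2,-2) = 16.7205; S(2,-1) = 27.6307; S(2,+0) = 45.6600; S(2,+1) = 75.4536; S(2,+2) = 124.6877
Terminal payoffs V(N, j) = max(S_T - K, 0):
  V(2,-2) = 0.000000; V(2,-1) = 0.000000; V(2,+0) = 4.790000; V(2,+1) = 34.583561; V(2,+2) = 83.817687
Backward induction: V(k, j) = exp(-r*dt) * [p_u * V(k+1, j+1) + p_m * V(k+1, j) + p_d * V(k+1, j-1)]
  V(1,-1) = exp(-r*dt) * [p_u*4.790000 + p_m*0.000000 + p_d*0.000000] = 0.839745
  V(1,+0) = exp(-r*dt) * [p_u*34.583561 + p_m*4.790000 + p_d*0.000000] = 9.064278
  V(1,+1) = exp(-r*dt) * [p_u*83.817687 + p_m*34.583561 + p_d*4.790000] = 37.024858
  V(0,+0) = exp(-r*dt) * [p_u*37.024858 + p_m*9.064278 + p_d*0.839745] = 12.286350


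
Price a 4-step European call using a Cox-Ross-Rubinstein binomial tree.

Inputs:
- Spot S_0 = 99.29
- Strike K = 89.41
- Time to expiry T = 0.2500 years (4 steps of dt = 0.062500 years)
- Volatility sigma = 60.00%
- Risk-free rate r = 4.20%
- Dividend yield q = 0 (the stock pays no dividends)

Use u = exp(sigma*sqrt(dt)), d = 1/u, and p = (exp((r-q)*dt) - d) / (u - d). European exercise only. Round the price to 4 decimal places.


dt = T/N = 0.062500
u = exp(sigma*sqrt(dt)) = 1.161834; d = 1/u = 0.860708
p = (exp((r-q)*dt) - d) / (u - d) = 0.471299
Discount per step: exp(-r*dt) = 0.997378
Stock lattice S(k, i) with i counting down-moves:
  k=0: S(0,0) = 99.2900
  k=1: S(1,0) = 115.3585; S(1,1) = 85.4597
  k=2: S(2,0) = 134.0275; S(2,1) = 99.2900; S(2,2) = 73.5558
  k=3: S(3,0) = 155.7177; S(3,1) = 115.3585; S(3,2) = 85.4597; S(3,3) = 63.3101
  k=4: S(4,0) = 180.9182; S(4,1) = 134.0275; S(4,2) = 99.2900; S(4,3) = 73.5558; S(4,4) = 54.4915
Terminal payoffs V(N, i) = max(S_T - K, 0):
  V(4,0) = 91.508176; V(4,1) = 44.617481; V(4,2) = 9.880000; V(4,3) = 0.000000; V(4,4) = 0.000000
Backward induction: V(k, i) = exp(-r*dt) * [p * V(k+1, i) + (1-p) * V(k+1, i+1)].
  V(3,0) = exp(-r*dt) * [p*91.508176 + (1-p)*44.617481] = 66.542110
  V(3,1) = exp(-r*dt) * [p*44.617481 + (1-p)*9.880000] = 26.182915
  V(3,2) = exp(-r*dt) * [p*9.880000 + (1-p)*0.000000] = 4.644226
  V(3,3) = exp(-r*dt) * [p*0.000000 + (1-p)*0.000000] = 0.000000
  V(2,0) = exp(-r*dt) * [p*66.542110 + (1-p)*26.182915] = 45.085653
  V(2,1) = exp(-r*dt) * [p*26.182915 + (1-p)*4.644226] = 14.756599
  V(2,2) = exp(-r*dt) * [p*4.644226 + (1-p)*0.000000] = 2.183080
  V(1,0) = exp(-r*dt) * [p*45.085653 + (1-p)*14.756599] = 28.974491
  V(1,1) = exp(-r*dt) * [p*14.756599 + (1-p)*2.183080] = 8.087708
  V(0,0) = exp(-r*dt) * [p*28.974491 + (1-p)*8.087708] = 17.884616

Answer: Price = V(0,0) = 17.8846


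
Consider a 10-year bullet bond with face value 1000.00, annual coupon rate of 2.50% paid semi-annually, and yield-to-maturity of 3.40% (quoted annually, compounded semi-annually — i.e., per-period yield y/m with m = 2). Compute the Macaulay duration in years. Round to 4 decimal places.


Coupon per period c = face * coupon_rate / m = 12.500000
Periods per year m = 2; per-period yield y/m = 0.017000
Number of cashflows N = 20
Cashflows (t years, CF_t, discount factor 1/(1+y/m)^(m*t), PV):
  t = 0.5000: CF_t = 12.500000, DF = 0.983284, PV = 12.291052
  t = 1.0000: CF_t = 12.500000, DF = 0.966848, PV = 12.085597
  t = 1.5000: CF_t = 12.500000, DF = 0.950686, PV = 11.883576
  t = 2.0000: CF_t = 12.500000, DF = 0.934795, PV = 11.684932
  t = 2.5000: CF_t = 12.500000, DF = 0.919169, PV = 11.489609
  t = 3.0000: CF_t = 12.500000, DF = 0.903804, PV = 11.297551
  t = 3.5000: CF_t = 12.500000, DF = 0.888696, PV = 11.108703
  t = 4.0000: CF_t = 12.500000, DF = 0.873841, PV = 10.923011
  t = 4.5000: CF_t = 12.500000, DF = 0.859234, PV = 10.740424
  t = 5.0000: CF_t = 12.500000, DF = 0.844871, PV = 10.560889
  t = 5.5000: CF_t = 12.500000, DF = 0.830748, PV = 10.384355
  t = 6.0000: CF_t = 12.500000, DF = 0.816862, PV = 10.210772
  t = 6.5000: CF_t = 12.500000, DF = 0.803207, PV = 10.040090
  t = 7.0000: CF_t = 12.500000, DF = 0.789781, PV = 9.872262
  t = 7.5000: CF_t = 12.500000, DF = 0.776579, PV = 9.707239
  t = 8.0000: CF_t = 12.500000, DF = 0.763598, PV = 9.544974
  t = 8.5000: CF_t = 12.500000, DF = 0.750834, PV = 9.385422
  t = 9.0000: CF_t = 12.500000, DF = 0.738283, PV = 9.228537
  t = 9.5000: CF_t = 12.500000, DF = 0.725942, PV = 9.074274
  t = 10.0000: CF_t = 1012.500000, DF = 0.713807, PV = 722.729819
Price P = sum_t PV_t = 924.243090
Macaulay numerator sum_t t * PV_t:
  t * PV_t at t = 0.5000: 6.145526
  t * PV_t at t = 1.0000: 12.085597
  t * PV_t at t = 1.5000: 17.825364
  t * PV_t at t = 2.0000: 23.369865
  t * PV_t at t = 2.5000: 28.724022
  t * PV_t at t = 3.0000: 33.892652
  t * PV_t at t = 3.5000: 38.880459
  t * PV_t at t = 4.0000: 43.692046
  t * PV_t at t = 4.5000: 48.331909
  t * PV_t at t = 5.0000: 52.804446
  t * PV_t at t = 5.5000: 57.113953
  t * PV_t at t = 6.0000: 61.264632
  t * PV_t at t = 6.5000: 65.260588
  t * PV_t at t = 7.0000: 69.105834
  t * PV_t at t = 7.5000: 72.804292
  t * PV_t at t = 8.0000: 76.359795
  t * PV_t at t = 8.5000: 79.776089
  t * PV_t at t = 9.0000: 83.056834
  t * PV_t at t = 9.5000: 86.205607
  t * PV_t at t = 10.0000: 7227.298188
Macaulay duration D = (sum_t t * PV_t) / P = 8183.997696 / 924.243090 = 8.854811

Answer: Macaulay duration = 8.8548 years


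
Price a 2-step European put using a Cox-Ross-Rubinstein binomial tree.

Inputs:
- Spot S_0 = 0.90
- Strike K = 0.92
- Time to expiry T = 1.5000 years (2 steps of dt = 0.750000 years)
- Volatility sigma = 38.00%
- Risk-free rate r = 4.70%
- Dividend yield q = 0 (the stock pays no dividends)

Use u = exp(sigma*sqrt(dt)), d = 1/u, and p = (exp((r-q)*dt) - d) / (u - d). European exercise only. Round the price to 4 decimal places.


Answer: Price = V(0,0) = 0.1272

Derivation:
dt = T/N = 0.750000
u = exp(sigma*sqrt(dt)) = 1.389702; d = 1/u = 0.719579
p = (exp((r-q)*dt) - d) / (u - d) = 0.472002
Discount per step: exp(-r*dt) = 0.965364
Stock lattice S(k, i) with i counting down-moves:
  k=0: S(0,0) = 0.9000
  k=1: S(1,0) = 1.2507; S(1,1) = 0.6476
  k=2: S(2,0) = 1.7381; S(2,1) = 0.9000; S(2,2) = 0.4660
Terminal payoffs V(N, i) = max(K - S_T, 0):
  V(2,0) = 0.000000; V(2,1) = 0.020000; V(2,2) = 0.453986
Backward induction: V(k, i) = exp(-r*dt) * [p * V(k+1, i) + (1-p) * V(k+1, i+1)].
  V(1,0) = exp(-r*dt) * [p*0.000000 + (1-p)*0.020000] = 0.010194
  V(1,1) = exp(-r*dt) * [p*0.020000 + (1-p)*0.453986] = 0.240514
  V(0,0) = exp(-r*dt) * [p*0.010194 + (1-p)*0.240514] = 0.127238


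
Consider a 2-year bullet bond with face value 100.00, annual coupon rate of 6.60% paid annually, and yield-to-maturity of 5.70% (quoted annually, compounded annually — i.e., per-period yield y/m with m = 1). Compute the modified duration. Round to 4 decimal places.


Answer: Modified duration = 1.8340

Derivation:
Coupon per period c = face * coupon_rate / m = 6.600000
Periods per year m = 1; per-period yield y/m = 0.057000
Number of cashflows N = 2
Cashflows (t years, CF_t, discount factor 1/(1+y/m)^(m*t), PV):
  t = 1.0000: CF_t = 6.600000, DF = 0.946074, PV = 6.244087
  t = 2.0000: CF_t = 106.600000, DF = 0.895056, PV = 95.412929
Price P = sum_t PV_t = 101.657016
First compute Macaulay numerator sum_t t * PV_t:
  t * PV_t at t = 1.0000: 6.244087
  t * PV_t at t = 2.0000: 190.825859
Macaulay duration D = 197.069946 / 101.657016 = 1.938577
Modified duration = D / (1 + y/m) = 1.938577 / (1 + 0.057000) = 1.834037


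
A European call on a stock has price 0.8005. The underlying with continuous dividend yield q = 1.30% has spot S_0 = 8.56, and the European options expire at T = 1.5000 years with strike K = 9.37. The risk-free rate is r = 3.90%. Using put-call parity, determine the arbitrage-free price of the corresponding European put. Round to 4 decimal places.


Answer: Put price = 1.2434

Derivation:
Put-call parity: C - P = S_0 * exp(-qT) - K * exp(-rT).
S_0 * exp(-qT) = 8.5600 * 0.98068890 = 8.39469694
K * exp(-rT) = 9.3700 * 0.94317824 = 8.83758011
P = C - S*exp(-qT) + K*exp(-rT)
P = 0.8005 - 8.39469694 + 8.83758011 = 1.2434


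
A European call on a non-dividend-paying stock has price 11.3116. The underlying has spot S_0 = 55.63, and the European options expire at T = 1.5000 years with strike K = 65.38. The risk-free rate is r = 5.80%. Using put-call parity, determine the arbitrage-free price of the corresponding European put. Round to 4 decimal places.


Answer: Put price = 15.6139

Derivation:
Put-call parity: C - P = S_0 * exp(-qT) - K * exp(-rT).
S_0 * exp(-qT) = 55.6300 * 1.00000000 = 55.63000000
K * exp(-rT) = 65.3800 * 0.91667710 = 59.93234851
P = C - S*exp(-qT) + K*exp(-rT)
P = 11.3116 - 55.63000000 + 59.93234851 = 15.6139


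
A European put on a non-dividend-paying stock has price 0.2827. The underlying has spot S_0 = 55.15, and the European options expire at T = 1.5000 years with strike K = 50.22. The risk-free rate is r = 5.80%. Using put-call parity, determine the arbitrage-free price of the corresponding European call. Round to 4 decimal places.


Put-call parity: C - P = S_0 * exp(-qT) - K * exp(-rT).
S_0 * exp(-qT) = 55.1500 * 1.00000000 = 55.15000000
K * exp(-rT) = 50.2200 * 0.91667710 = 46.03552374
C = P + S*exp(-qT) - K*exp(-rT)
C = 0.2827 + 55.15000000 - 46.03552374 = 9.3972

Answer: Call price = 9.3972


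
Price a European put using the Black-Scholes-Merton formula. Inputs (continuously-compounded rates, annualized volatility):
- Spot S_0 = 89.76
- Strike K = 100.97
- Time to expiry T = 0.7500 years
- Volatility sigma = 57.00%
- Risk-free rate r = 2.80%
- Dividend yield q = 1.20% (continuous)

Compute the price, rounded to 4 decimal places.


Answer: Price = 23.6756

Derivation:
d1 = (ln(S/K) + (r - q + 0.5*sigma^2) * T) / (sigma * sqrt(T)) = 0.03272360
d2 = d1 - sigma * sqrt(T) = -0.46091088
exp(-rT) = 0.97921896; exp(-qT) = 0.99104038
P = K * exp(-rT) * N(-d2) - S_0 * exp(-qT) * N(-d1)
N(-d1) = 0.48694750; N(-d2) = 0.67756873
P = 100.9700 * 0.97921896 * 0.67756873 - 89.7600 * 0.99104038 * 0.48694750 = 23.6756


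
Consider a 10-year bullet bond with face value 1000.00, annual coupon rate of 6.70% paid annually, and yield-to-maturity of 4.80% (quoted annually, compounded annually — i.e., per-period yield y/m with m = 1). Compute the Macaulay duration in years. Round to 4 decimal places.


Coupon per period c = face * coupon_rate / m = 67.000000
Periods per year m = 1; per-period yield y/m = 0.048000
Number of cashflows N = 10
Cashflows (t years, CF_t, discount factor 1/(1+y/m)^(m*t), PV):
  t = 1.0000: CF_t = 67.000000, DF = 0.954198, PV = 63.931298
  t = 2.0000: CF_t = 67.000000, DF = 0.910495, PV = 61.003147
  t = 3.0000: CF_t = 67.000000, DF = 0.868793, PV = 58.209109
  t = 4.0000: CF_t = 67.000000, DF = 0.829001, PV = 55.543043
  t = 5.0000: CF_t = 67.000000, DF = 0.791031, PV = 52.999087
  t = 6.0000: CF_t = 67.000000, DF = 0.754801, PV = 50.571648
  t = 7.0000: CF_t = 67.000000, DF = 0.720230, PV = 48.255389
  t = 8.0000: CF_t = 67.000000, DF = 0.687242, PV = 46.045219
  t = 9.0000: CF_t = 67.000000, DF = 0.655765, PV = 43.936278
  t = 10.0000: CF_t = 1067.000000, DF = 0.625730, PV = 667.654212
Price P = sum_t PV_t = 1148.148430
Macaulay numerator sum_t t * PV_t:
  t * PV_t at t = 1.0000: 63.931298
  t * PV_t at t = 2.0000: 122.006293
  t * PV_t at t = 3.0000: 174.627328
  t * PV_t at t = 4.0000: 222.172173
  t * PV_t at t = 5.0000: 264.995436
  t * PV_t at t = 6.0000: 303.429888
  t * PV_t at t = 7.0000: 337.787726
  t * PV_t at t = 8.0000: 368.361751
  t * PV_t at t = 9.0000: 395.426498
  t * PV_t at t = 10.0000: 6676.542117
Macaulay duration D = (sum_t t * PV_t) / P = 8929.280508 / 1148.148430 = 7.777113

Answer: Macaulay duration = 7.7771 years


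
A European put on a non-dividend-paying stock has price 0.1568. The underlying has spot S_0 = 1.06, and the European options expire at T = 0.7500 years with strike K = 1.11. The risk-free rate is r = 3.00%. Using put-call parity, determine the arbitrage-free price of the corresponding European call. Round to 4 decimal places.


Put-call parity: C - P = S_0 * exp(-qT) - K * exp(-rT).
S_0 * exp(-qT) = 1.0600 * 1.00000000 = 1.06000000
K * exp(-rT) = 1.1100 * 0.97775124 = 1.08530387
C = P + S*exp(-qT) - K*exp(-rT)
C = 0.1568 + 1.06000000 - 1.08530387 = 0.1315

Answer: Call price = 0.1315


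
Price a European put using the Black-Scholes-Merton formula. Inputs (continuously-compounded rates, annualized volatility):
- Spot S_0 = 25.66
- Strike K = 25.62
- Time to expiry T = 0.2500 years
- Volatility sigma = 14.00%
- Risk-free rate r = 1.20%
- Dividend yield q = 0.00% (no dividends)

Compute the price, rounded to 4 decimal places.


Answer: Price = 0.6579

Derivation:
d1 = (ln(S/K) + (r - q + 0.5*sigma^2) * T) / (sigma * sqrt(T)) = 0.10014375
d2 = d1 - sigma * sqrt(T) = 0.03014375
exp(-rT) = 0.99700450; exp(-qT) = 1.00000000
P = K * exp(-rT) * N(-d2) - S_0 * exp(-qT) * N(-d1)
N(-d1) = 0.46011510; N(-d2) = 0.48797620
P = 25.6200 * 0.99700450 * 0.48797620 - 25.6600 * 1.00000000 * 0.46011510 = 0.6579


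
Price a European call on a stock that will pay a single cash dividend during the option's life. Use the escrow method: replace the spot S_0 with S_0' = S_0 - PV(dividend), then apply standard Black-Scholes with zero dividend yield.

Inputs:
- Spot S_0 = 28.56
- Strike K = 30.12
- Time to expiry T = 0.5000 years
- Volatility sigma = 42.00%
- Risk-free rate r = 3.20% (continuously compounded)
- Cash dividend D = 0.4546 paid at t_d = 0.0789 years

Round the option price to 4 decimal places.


Answer: Price = 2.6949

Derivation:
PV(D) = D * exp(-r * t_d) = 0.4546 * 0.99747838 = 0.45345367
S_0' = S_0 - PV(D) = 28.5600 - 0.45345367 = 28.10654633
d1 = (ln(S_0'/K) + (r + sigma^2/2)*T) / (sigma*sqrt(T)) = -0.03059714
d2 = d1 - sigma*sqrt(T) = -0.32758199
exp(-rT) = 0.98412732
N(d1) = 0.48779541; N(d2) = 0.37161387
C = S_0' * N(d1) - K * exp(-rT) * N(d2) = 28.10654633 * 0.48779541 - 30.1200 * 0.98412732 * 0.37161387 = 2.6949


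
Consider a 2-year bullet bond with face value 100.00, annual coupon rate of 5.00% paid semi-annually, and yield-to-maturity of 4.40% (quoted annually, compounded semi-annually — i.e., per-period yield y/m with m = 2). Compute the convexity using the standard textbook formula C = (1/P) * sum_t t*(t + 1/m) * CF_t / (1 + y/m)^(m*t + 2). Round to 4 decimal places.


Coupon per period c = face * coupon_rate / m = 2.500000
Periods per year m = 2; per-period yield y/m = 0.022000
Number of cashflows N = 4
Cashflows (t years, CF_t, discount factor 1/(1+y/m)^(m*t), PV):
  t = 0.5000: CF_t = 2.500000, DF = 0.978474, PV = 2.446184
  t = 1.0000: CF_t = 2.500000, DF = 0.957411, PV = 2.393526
  t = 1.5000: CF_t = 2.500000, DF = 0.936801, PV = 2.342002
  t = 2.0000: CF_t = 102.500000, DF = 0.916635, PV = 93.955083
Price P = sum_t PV_t = 101.136796
Convexity numerator sum_t t*(t + 1/m) * CF_t / (1+y/m)^(m*t + 2):
  t = 0.5000: term = 1.171001
  t = 1.0000: term = 3.437381
  t = 1.5000: term = 6.726773
  t = 2.0000: term = 449.767940
Convexity = (1/P) * sum = 461.103095 / 101.136796 = 4.559202

Answer: Convexity = 4.5592


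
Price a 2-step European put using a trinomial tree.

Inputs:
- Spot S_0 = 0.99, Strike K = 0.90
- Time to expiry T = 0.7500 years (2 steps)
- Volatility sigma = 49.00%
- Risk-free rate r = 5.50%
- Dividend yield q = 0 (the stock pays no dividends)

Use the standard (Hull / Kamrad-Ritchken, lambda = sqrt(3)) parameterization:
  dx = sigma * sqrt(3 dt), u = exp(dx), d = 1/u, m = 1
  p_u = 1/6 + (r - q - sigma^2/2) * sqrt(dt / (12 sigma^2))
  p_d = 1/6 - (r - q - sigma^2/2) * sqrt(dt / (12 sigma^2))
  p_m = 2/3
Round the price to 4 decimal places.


dt = T/N = 0.375000; dx = sigma*sqrt(3*dt) = 0.519723
u = exp(dx) = 1.681563; d = 1/u = 0.594685
p_u = 0.143199, p_m = 0.666667, p_d = 0.190135
Discount per step: exp(-r*dt) = 0.979586
Stock lattice S(k, j) with j the centered position index:
  k=0: S(0,+0) = 0.9900
  k=1: S(1,-1) = 0.5887; S(1,+0) = 0.9900; S(1,+1) = 1.6647
  k=2: S(2,-2) = 0.3501; S(2,-1) = 0.5887; S(2,+0) = 0.9900; S(2,+1) = 1.6647; S(2,+2) = 2.7994
Terminal payoffs V(N, j) = max(K - S_T, 0):
  V(2,-2) = 0.549886; V(2,-1) = 0.311262; V(2,+0) = 0.000000; V(2,+1) = 0.000000; V(2,+2) = 0.000000
Backward induction: V(k, j) = exp(-r*dt) * [p_u * V(k+1, j+1) + p_m * V(k+1, j) + p_d * V(k+1, j-1)]
  V(1,-1) = exp(-r*dt) * [p_u*0.000000 + p_m*0.311262 + p_d*0.549886] = 0.305690
  V(1,+0) = exp(-r*dt) * [p_u*0.000000 + p_m*0.000000 + p_d*0.311262] = 0.057974
  V(1,+1) = exp(-r*dt) * [p_u*0.000000 + p_m*0.000000 + p_d*0.000000] = 0.000000
  V(0,+0) = exp(-r*dt) * [p_u*0.000000 + p_m*0.057974 + p_d*0.305690] = 0.094796

Answer: Price = V(0,0) = 0.0948


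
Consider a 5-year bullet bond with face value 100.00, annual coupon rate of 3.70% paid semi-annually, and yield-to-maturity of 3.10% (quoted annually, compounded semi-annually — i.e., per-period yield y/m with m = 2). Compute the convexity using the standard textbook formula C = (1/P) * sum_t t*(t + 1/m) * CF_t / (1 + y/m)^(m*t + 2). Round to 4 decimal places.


Coupon per period c = face * coupon_rate / m = 1.850000
Periods per year m = 2; per-period yield y/m = 0.015500
Number of cashflows N = 10
Cashflows (t years, CF_t, discount factor 1/(1+y/m)^(m*t), PV):
  t = 0.5000: CF_t = 1.850000, DF = 0.984737, PV = 1.821763
  t = 1.0000: CF_t = 1.850000, DF = 0.969706, PV = 1.793956
  t = 1.5000: CF_t = 1.850000, DF = 0.954905, PV = 1.766574
  t = 2.0000: CF_t = 1.850000, DF = 0.940330, PV = 1.739610
  t = 2.5000: CF_t = 1.850000, DF = 0.925977, PV = 1.713058
  t = 3.0000: CF_t = 1.850000, DF = 0.911844, PV = 1.686911
  t = 3.5000: CF_t = 1.850000, DF = 0.897926, PV = 1.661163
  t = 4.0000: CF_t = 1.850000, DF = 0.884220, PV = 1.635808
  t = 4.5000: CF_t = 1.850000, DF = 0.870724, PV = 1.610840
  t = 5.0000: CF_t = 101.850000, DF = 0.857434, PV = 87.329657
Price P = sum_t PV_t = 102.759341
Convexity numerator sum_t t*(t + 1/m) * CF_t / (1+y/m)^(m*t + 2):
  t = 0.5000: term = 0.883287
  t = 1.0000: term = 2.609416
  t = 1.5000: term = 5.139174
  t = 2.0000: term = 8.434555
  t = 2.5000: term = 12.458722
  t = 3.0000: term = 17.175983
  t = 3.5000: term = 22.551759
  t = 4.0000: term = 28.552554
  t = 4.5000: term = 35.145930
  t = 5.0000: term = 2328.812879
Convexity = (1/P) * sum = 2461.764259 / 102.759341 = 23.956598

Answer: Convexity = 23.9566


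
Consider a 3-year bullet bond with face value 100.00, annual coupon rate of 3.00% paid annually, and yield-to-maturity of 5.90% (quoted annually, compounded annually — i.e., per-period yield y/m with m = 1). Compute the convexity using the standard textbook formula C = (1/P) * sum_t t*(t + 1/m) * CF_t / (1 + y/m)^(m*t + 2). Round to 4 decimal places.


Answer: Convexity = 10.2711

Derivation:
Coupon per period c = face * coupon_rate / m = 3.000000
Periods per year m = 1; per-period yield y/m = 0.059000
Number of cashflows N = 3
Cashflows (t years, CF_t, discount factor 1/(1+y/m)^(m*t), PV):
  t = 1.0000: CF_t = 3.000000, DF = 0.944287, PV = 2.832861
  t = 2.0000: CF_t = 3.000000, DF = 0.891678, PV = 2.675034
  t = 3.0000: CF_t = 103.000000, DF = 0.842000, PV = 86.726006
Price P = sum_t PV_t = 92.233901
Convexity numerator sum_t t*(t + 1/m) * CF_t / (1+y/m)^(m*t + 2):
  t = 1.0000: term = 5.052000
  t = 2.0000: term = 14.311616
  t = 3.0000: term = 927.980115
Convexity = (1/P) * sum = 947.343731 / 92.233901 = 10.271101


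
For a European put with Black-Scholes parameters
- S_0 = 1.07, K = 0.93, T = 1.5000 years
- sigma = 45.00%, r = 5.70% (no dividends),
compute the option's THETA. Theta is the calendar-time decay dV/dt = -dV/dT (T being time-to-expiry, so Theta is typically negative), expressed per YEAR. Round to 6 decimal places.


d1 = 0.6851392303; d2 = 0.1340040381
phi(d1) = 0.3154842826; exp(-qT) = 1.0000000000; exp(-rT) = 0.9180531431
Theta = -S*exp(-qT)*phi(d1)*sigma/(2*sqrt(T)) + r*K*exp(-rT)*N(-d2) - q*S*exp(-qT)*N(-d1)
N(-d1) = 0.2466280334; N(-d2) = 0.4466996906; sqrt(T) = 1.2247448714
Term 1 = -1.0700 * 1.0000000000 * 0.3154842826 * 0.4500 / (2 * 1.2247448714) = -0.0620152350
Term 2 = 0.0570 * 0.9300 * 0.9180531431 * 0.4466996906 = 0.0217390859
Term 3 = 0 (no dividend yield, q = 0)
Theta = -0.0620152350 + (0.0217390859) + (0.0000000000) = -0.040276

Answer: Theta = -0.040276


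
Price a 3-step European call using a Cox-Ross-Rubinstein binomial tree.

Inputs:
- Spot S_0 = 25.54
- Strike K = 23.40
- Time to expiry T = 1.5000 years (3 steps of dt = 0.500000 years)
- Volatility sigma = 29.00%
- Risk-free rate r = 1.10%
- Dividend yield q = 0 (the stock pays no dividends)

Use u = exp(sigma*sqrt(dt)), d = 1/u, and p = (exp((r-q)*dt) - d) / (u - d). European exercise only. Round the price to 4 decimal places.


Answer: Price = V(0,0) = 5.0140

Derivation:
dt = T/N = 0.500000
u = exp(sigma*sqrt(dt)) = 1.227600; d = 1/u = 0.814598
p = (exp((r-q)*dt) - d) / (u - d) = 0.462267
Discount per step: exp(-r*dt) = 0.994515
Stock lattice S(k, i) with i counting down-moves:
  k=0: S(0,0) = 25.5400
  k=1: S(1,0) = 31.3529; S(1,1) = 20.8048
  k=2: S(2,0) = 38.4888; S(2,1) = 25.5400; S(2,2) = 16.9476
  k=3: S(3,0) = 47.2489; S(3,1) = 31.3529; S(3,2) = 20.8048; S(3,3) = 13.8054
Terminal payoffs V(N, i) = max(S_T - K, 0):
  V(3,0) = 23.848871; V(3,1) = 7.952902; V(3,2) = 0.000000; V(3,3) = 0.000000
Backward induction: V(k, i) = exp(-r*dt) * [p * V(k+1, i) + (1-p) * V(k+1, i+1)].
  V(2,0) = exp(-r*dt) * [p*23.848871 + (1-p)*7.952902] = 15.217166
  V(2,1) = exp(-r*dt) * [p*7.952902 + (1-p)*0.000000] = 3.656203
  V(2,2) = exp(-r*dt) * [p*0.000000 + (1-p)*0.000000] = 0.000000
  V(1,0) = exp(-r*dt) * [p*15.217166 + (1-p)*3.656203] = 8.951093
  V(1,1) = exp(-r*dt) * [p*3.656203 + (1-p)*0.000000] = 1.680873
  V(0,0) = exp(-r*dt) * [p*8.951093 + (1-p)*1.680873] = 5.014006


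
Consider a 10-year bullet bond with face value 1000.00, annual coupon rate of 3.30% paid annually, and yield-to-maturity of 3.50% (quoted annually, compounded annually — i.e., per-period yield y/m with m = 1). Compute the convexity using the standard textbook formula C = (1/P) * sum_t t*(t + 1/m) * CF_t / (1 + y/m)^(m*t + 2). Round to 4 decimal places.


Answer: Convexity = 84.6135

Derivation:
Coupon per period c = face * coupon_rate / m = 33.000000
Periods per year m = 1; per-period yield y/m = 0.035000
Number of cashflows N = 10
Cashflows (t years, CF_t, discount factor 1/(1+y/m)^(m*t), PV):
  t = 1.0000: CF_t = 33.000000, DF = 0.966184, PV = 31.884058
  t = 2.0000: CF_t = 33.000000, DF = 0.933511, PV = 30.805853
  t = 3.0000: CF_t = 33.000000, DF = 0.901943, PV = 29.764109
  t = 4.0000: CF_t = 33.000000, DF = 0.871442, PV = 28.757594
  t = 5.0000: CF_t = 33.000000, DF = 0.841973, PV = 27.785115
  t = 6.0000: CF_t = 33.000000, DF = 0.813501, PV = 26.845521
  t = 7.0000: CF_t = 33.000000, DF = 0.785991, PV = 25.937702
  t = 8.0000: CF_t = 33.000000, DF = 0.759412, PV = 25.060581
  t = 9.0000: CF_t = 33.000000, DF = 0.733731, PV = 24.213122
  t = 10.0000: CF_t = 1033.000000, DF = 0.708919, PV = 732.313135
Price P = sum_t PV_t = 983.366789
Convexity numerator sum_t t*(t + 1/m) * CF_t / (1+y/m)^(m*t + 2):
  t = 1.0000: term = 59.528219
  t = 2.0000: term = 172.545561
  t = 3.0000: term = 333.421374
  t = 4.0000: term = 536.910425
  t = 5.0000: term = 778.131051
  t = 6.0000: term = 1052.544417
  t = 7.0000: term = 1355.934837
  t = 8.0000: term = 1684.391101
  t = 9.0000: term = 2034.288770
  t = 10.0000: term = 75198.436185
Convexity = (1/P) * sum = 83206.131939 / 983.366789 = 84.613527


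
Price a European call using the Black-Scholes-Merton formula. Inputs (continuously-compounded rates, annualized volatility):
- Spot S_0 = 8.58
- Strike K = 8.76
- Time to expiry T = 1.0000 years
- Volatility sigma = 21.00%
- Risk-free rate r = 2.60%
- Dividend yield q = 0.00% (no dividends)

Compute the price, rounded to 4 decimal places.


Answer: Price = 0.7383

Derivation:
d1 = (ln(S/K) + (r - q + 0.5*sigma^2) * T) / (sigma * sqrt(T)) = 0.12994290
d2 = d1 - sigma * sqrt(T) = -0.08005710
exp(-rT) = 0.97433509; exp(-qT) = 1.00000000
C = S_0 * exp(-qT) * N(d1) - K * exp(-rT) * N(d2)
N(d1) = 0.55169420; N(d2) = 0.46809592
C = 8.5800 * 1.00000000 * 0.55169420 - 8.7600 * 0.97433509 * 0.46809592 = 0.7383


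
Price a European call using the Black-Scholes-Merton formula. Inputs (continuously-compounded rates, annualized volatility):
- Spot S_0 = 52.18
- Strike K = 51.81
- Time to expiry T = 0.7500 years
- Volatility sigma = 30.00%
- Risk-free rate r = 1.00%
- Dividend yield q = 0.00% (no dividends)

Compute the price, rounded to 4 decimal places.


d1 = (ln(S/K) + (r - q + 0.5*sigma^2) * T) / (sigma * sqrt(T)) = 0.18616120
d2 = d1 - sigma * sqrt(T) = -0.07364642
exp(-rT) = 0.99252805; exp(-qT) = 1.00000000
C = S_0 * exp(-qT) * N(d1) - K * exp(-rT) * N(d2)
N(d1) = 0.57384083; N(d2) = 0.47064587
C = 52.1800 * 1.00000000 * 0.57384083 - 51.8100 * 0.99252805 * 0.47064587 = 5.7410

Answer: Price = 5.7410


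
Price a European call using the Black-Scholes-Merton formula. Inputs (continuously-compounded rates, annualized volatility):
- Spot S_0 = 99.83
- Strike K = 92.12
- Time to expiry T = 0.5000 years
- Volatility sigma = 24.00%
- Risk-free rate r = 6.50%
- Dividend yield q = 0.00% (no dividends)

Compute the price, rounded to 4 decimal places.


d1 = (ln(S/K) + (r - q + 0.5*sigma^2) * T) / (sigma * sqrt(T)) = 0.74998494
d2 = d1 - sigma * sqrt(T) = 0.58027931
exp(-rT) = 0.96802245; exp(-qT) = 1.00000000
C = S_0 * exp(-qT) * N(d1) - K * exp(-rT) * N(d2)
N(d1) = 0.77336811; N(d2) = 0.71913686
C = 99.8300 * 1.00000000 * 0.77336811 - 92.1200 * 0.96802245 * 0.71913686 = 13.0769

Answer: Price = 13.0769


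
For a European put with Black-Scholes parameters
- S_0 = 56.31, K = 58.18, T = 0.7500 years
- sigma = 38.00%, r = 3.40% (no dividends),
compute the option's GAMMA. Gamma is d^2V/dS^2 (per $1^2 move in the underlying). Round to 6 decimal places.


Answer: Gamma = 0.021310

Derivation:
d1 = 0.1427589282; d2 = -0.1863307253
phi(d1) = 0.3948976787; exp(-qT) = 1.0000000000; exp(-rT) = 0.9748223790
Gamma = exp(-qT) * phi(d1) / (S * sigma * sqrt(T)) = 1.0000000000 * 0.3948976787 / (56.3100 * 0.3800 * 0.8660254038) = 0.021310


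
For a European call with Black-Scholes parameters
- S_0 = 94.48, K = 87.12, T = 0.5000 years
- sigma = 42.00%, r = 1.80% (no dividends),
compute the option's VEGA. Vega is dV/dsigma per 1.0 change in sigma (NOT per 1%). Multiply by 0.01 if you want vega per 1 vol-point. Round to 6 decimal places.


Answer: Vega = 24.065469

Derivation:
d1 = 0.4518806064; d2 = 0.1548957583
phi(d1) = 0.3602213503; exp(-qT) = 1.0000000000; exp(-rT) = 0.9910403788
Vega = S * exp(-qT) * phi(d1) * sqrt(T) = 94.4800 * 1.0000000000 * 0.3602213503 * 0.7071067812 = 24.065469


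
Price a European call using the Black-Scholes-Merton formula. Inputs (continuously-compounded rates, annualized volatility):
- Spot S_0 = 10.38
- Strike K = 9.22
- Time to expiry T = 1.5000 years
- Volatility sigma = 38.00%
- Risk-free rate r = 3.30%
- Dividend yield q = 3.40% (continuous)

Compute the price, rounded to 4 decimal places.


Answer: Price = 2.3123

Derivation:
d1 = (ln(S/K) + (r - q + 0.5*sigma^2) * T) / (sigma * sqrt(T)) = 0.48410907
d2 = d1 - sigma * sqrt(T) = 0.01870602
exp(-rT) = 0.95170516; exp(-qT) = 0.95027867
C = S_0 * exp(-qT) * N(d1) - K * exp(-rT) * N(d2)
N(d1) = 0.68584577; N(d2) = 0.50746219
C = 10.3800 * 0.95027867 * 0.68584577 - 9.2200 * 0.95170516 * 0.50746219 = 2.3123


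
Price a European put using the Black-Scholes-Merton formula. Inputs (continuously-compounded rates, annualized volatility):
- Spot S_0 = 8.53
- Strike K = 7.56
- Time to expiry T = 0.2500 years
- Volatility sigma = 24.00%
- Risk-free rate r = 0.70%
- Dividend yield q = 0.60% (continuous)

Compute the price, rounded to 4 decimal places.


Answer: Price = 0.0788

Derivation:
d1 = (ln(S/K) + (r - q + 0.5*sigma^2) * T) / (sigma * sqrt(T)) = 1.06806809
d2 = d1 - sigma * sqrt(T) = 0.94806809
exp(-rT) = 0.99825153; exp(-qT) = 0.99850112
P = K * exp(-rT) * N(-d2) - S_0 * exp(-qT) * N(-d1)
N(-d1) = 0.14274490; N(-d2) = 0.17154739
P = 7.5600 * 0.99825153 * 0.17154739 - 8.5300 * 0.99850112 * 0.14274490 = 0.0788


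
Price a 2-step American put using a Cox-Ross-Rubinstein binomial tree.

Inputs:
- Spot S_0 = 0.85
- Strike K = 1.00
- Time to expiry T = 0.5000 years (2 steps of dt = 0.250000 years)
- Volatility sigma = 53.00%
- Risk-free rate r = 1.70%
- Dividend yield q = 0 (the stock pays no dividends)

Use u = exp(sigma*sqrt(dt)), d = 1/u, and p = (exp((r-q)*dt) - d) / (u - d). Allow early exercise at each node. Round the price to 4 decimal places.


Answer: Price = V(0,0) = 0.2299

Derivation:
dt = T/N = 0.250000
u = exp(sigma*sqrt(dt)) = 1.303431; d = 1/u = 0.767206
p = (exp((r-q)*dt) - d) / (u - d) = 0.442078
Discount per step: exp(-r*dt) = 0.995759
Stock lattice S(k, i) with i counting down-moves:
  k=0: S(0,0) = 0.8500
  k=1: S(1,0) = 1.1079; S(1,1) = 0.6521
  k=2: S(2,0) = 1.4441; S(2,1) = 0.8500; S(2,2) = 0.5003
Terminal payoffs V(N, i) = max(K - S_T, 0):
  V(2,0) = 0.000000; V(2,1) = 0.150000; V(2,2) = 0.499686
Backward induction: V(k, i) = exp(-r*dt) * [p * V(k+1, i) + (1-p) * V(k+1, i+1)]; then take max(V_cont, immediate exercise) for American.
  V(1,0) = exp(-r*dt) * [p*0.000000 + (1-p)*0.150000] = 0.083333; exercise = 0.000000; V(1,0) = max -> 0.083333
  V(1,1) = exp(-r*dt) * [p*0.150000 + (1-p)*0.499686] = 0.343634; exercise = 0.347875; V(1,1) = max -> 0.347875
  V(0,0) = exp(-r*dt) * [p*0.083333 + (1-p)*0.347875] = 0.229948; exercise = 0.150000; V(0,0) = max -> 0.229948


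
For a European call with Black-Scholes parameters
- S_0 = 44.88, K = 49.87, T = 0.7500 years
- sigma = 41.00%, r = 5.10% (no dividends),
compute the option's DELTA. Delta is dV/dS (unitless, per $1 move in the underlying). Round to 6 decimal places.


d1 = -0.0116592601; d2 = -0.3667296757
phi(d1) = 0.3989151655; exp(-qT) = 1.0000000000; exp(-rT) = 0.9624722927
N(d1) = 0.4953487336
Delta = exp(-qT) * N(d1) = 1.0000000000 * 0.4953487336 = 0.495349

Answer: Delta = 0.495349


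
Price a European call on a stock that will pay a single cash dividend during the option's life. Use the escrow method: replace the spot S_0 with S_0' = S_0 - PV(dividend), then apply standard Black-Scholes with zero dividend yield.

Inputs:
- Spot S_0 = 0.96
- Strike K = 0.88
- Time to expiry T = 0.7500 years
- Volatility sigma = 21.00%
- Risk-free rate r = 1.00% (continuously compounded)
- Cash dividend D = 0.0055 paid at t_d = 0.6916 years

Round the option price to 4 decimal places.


PV(D) = D * exp(-r * t_d) = 0.0055 * 0.99310786 = 0.00546209
S_0' = S_0 - PV(D) = 0.9600 - 0.00546209 = 0.95453791
d1 = (ln(S_0'/K) + (r + sigma^2/2)*T) / (sigma*sqrt(T)) = 0.57923600
d2 = d1 - sigma*sqrt(T) = 0.39737066
exp(-rT) = 0.99252805
N(d1) = 0.71878503; N(d2) = 0.65445293
C = S_0' * N(d1) - K * exp(-rT) * N(d2) = 0.95453791 * 0.71878503 - 0.8800 * 0.99252805 * 0.65445293 = 0.1145

Answer: Price = 0.1145
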